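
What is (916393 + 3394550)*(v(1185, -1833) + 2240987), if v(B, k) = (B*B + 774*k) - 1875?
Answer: 9590102243085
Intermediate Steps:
v(B, k) = -1875 + B**2 + 774*k (v(B, k) = (B**2 + 774*k) - 1875 = -1875 + B**2 + 774*k)
(916393 + 3394550)*(v(1185, -1833) + 2240987) = (916393 + 3394550)*((-1875 + 1185**2 + 774*(-1833)) + 2240987) = 4310943*((-1875 + 1404225 - 1418742) + 2240987) = 4310943*(-16392 + 2240987) = 4310943*2224595 = 9590102243085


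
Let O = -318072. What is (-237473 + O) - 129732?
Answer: -685277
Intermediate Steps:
(-237473 + O) - 129732 = (-237473 - 318072) - 129732 = -555545 - 129732 = -685277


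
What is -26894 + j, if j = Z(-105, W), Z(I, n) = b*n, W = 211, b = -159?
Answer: -60443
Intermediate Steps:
Z(I, n) = -159*n
j = -33549 (j = -159*211 = -33549)
-26894 + j = -26894 - 33549 = -60443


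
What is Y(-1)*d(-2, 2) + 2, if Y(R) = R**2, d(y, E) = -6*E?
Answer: -10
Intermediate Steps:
Y(-1)*d(-2, 2) + 2 = (-1)**2*(-6*2) + 2 = 1*(-12) + 2 = -12 + 2 = -10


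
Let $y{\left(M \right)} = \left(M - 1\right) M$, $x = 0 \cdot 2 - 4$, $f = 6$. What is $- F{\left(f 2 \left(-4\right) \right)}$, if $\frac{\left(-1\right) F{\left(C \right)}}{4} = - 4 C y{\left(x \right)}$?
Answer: $15360$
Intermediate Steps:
$x = -4$ ($x = 0 - 4 = -4$)
$y{\left(M \right)} = M \left(-1 + M\right)$ ($y{\left(M \right)} = \left(-1 + M\right) M = M \left(-1 + M\right)$)
$F{\left(C \right)} = 320 C$ ($F{\left(C \right)} = - 4 - 4 C \left(- 4 \left(-1 - 4\right)\right) = - 4 - 4 C \left(\left(-4\right) \left(-5\right)\right) = - 4 - 4 C 20 = - 4 \left(- 80 C\right) = 320 C$)
$- F{\left(f 2 \left(-4\right) \right)} = - 320 \cdot 6 \cdot 2 \left(-4\right) = - 320 \cdot 12 \left(-4\right) = - 320 \left(-48\right) = \left(-1\right) \left(-15360\right) = 15360$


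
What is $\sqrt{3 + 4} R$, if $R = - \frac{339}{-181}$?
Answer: $\frac{339 \sqrt{7}}{181} \approx 4.9553$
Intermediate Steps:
$R = \frac{339}{181}$ ($R = \left(-339\right) \left(- \frac{1}{181}\right) = \frac{339}{181} \approx 1.8729$)
$\sqrt{3 + 4} R = \sqrt{3 + 4} \cdot \frac{339}{181} = \sqrt{7} \cdot \frac{339}{181} = \frac{339 \sqrt{7}}{181}$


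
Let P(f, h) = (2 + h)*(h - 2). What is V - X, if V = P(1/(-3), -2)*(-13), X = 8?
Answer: -8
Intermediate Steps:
P(f, h) = (-2 + h)*(2 + h) (P(f, h) = (2 + h)*(-2 + h) = (-2 + h)*(2 + h))
V = 0 (V = (-4 + (-2)²)*(-13) = (-4 + 4)*(-13) = 0*(-13) = 0)
V - X = 0 - 1*8 = 0 - 8 = -8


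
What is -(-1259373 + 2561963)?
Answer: -1302590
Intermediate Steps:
-(-1259373 + 2561963) = -1*1302590 = -1302590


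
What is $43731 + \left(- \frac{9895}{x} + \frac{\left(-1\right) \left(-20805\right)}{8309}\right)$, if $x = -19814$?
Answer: $\frac{7200126904331}{164634526} \approx 43734.0$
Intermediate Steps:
$43731 + \left(- \frac{9895}{x} + \frac{\left(-1\right) \left(-20805\right)}{8309}\right) = 43731 - \left(- \frac{9895}{19814} - \frac{\left(-1\right) \left(-20805\right)}{8309}\right) = 43731 + \left(\left(-9895\right) \left(- \frac{1}{19814}\right) + 20805 \cdot \frac{1}{8309}\right) = 43731 + \left(\frac{9895}{19814} + \frac{20805}{8309}\right) = 43731 + \frac{494447825}{164634526} = \frac{7200126904331}{164634526}$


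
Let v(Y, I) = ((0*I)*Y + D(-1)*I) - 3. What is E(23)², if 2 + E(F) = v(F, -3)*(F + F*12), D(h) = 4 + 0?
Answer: 20133169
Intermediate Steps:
D(h) = 4
v(Y, I) = -3 + 4*I (v(Y, I) = ((0*I)*Y + 4*I) - 3 = (0*Y + 4*I) - 3 = (0 + 4*I) - 3 = 4*I - 3 = -3 + 4*I)
E(F) = -2 - 195*F (E(F) = -2 + (-3 + 4*(-3))*(F + F*12) = -2 + (-3 - 12)*(F + 12*F) = -2 - 195*F)
E(23)² = (-2 - 195*23)² = (-2 - 4485)² = (-4487)² = 20133169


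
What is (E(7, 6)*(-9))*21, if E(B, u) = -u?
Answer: 1134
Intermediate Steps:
(E(7, 6)*(-9))*21 = (-1*6*(-9))*21 = -6*(-9)*21 = 54*21 = 1134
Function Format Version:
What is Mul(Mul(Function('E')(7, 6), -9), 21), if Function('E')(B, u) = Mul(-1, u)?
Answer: 1134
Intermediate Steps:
Mul(Mul(Function('E')(7, 6), -9), 21) = Mul(Mul(Mul(-1, 6), -9), 21) = Mul(Mul(-6, -9), 21) = Mul(54, 21) = 1134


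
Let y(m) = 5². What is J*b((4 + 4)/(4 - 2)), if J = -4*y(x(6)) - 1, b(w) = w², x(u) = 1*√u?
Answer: -1616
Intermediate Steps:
x(u) = √u
y(m) = 25
J = -101 (J = -4*25 - 1 = -100 - 1 = -101)
J*b((4 + 4)/(4 - 2)) = -101*(4 + 4)²/(4 - 2)² = -101*(8/2)² = -101*(8*(½))² = -101*4² = -101*16 = -1616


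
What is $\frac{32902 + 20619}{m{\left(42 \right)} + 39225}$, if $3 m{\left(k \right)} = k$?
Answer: $\frac{53521}{39239} \approx 1.364$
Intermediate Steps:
$m{\left(k \right)} = \frac{k}{3}$
$\frac{32902 + 20619}{m{\left(42 \right)} + 39225} = \frac{32902 + 20619}{\frac{1}{3} \cdot 42 + 39225} = \frac{53521}{14 + 39225} = \frac{53521}{39239}$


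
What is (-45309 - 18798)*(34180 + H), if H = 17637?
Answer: -3321832419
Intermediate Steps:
(-45309 - 18798)*(34180 + H) = (-45309 - 18798)*(34180 + 17637) = -64107*51817 = -3321832419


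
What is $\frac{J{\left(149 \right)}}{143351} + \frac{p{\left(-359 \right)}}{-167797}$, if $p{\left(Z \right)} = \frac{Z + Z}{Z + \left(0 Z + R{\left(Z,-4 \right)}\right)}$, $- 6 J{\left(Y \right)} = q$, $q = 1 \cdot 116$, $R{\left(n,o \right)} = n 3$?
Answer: $- \frac{19894505}{144323206482} \approx -0.00013785$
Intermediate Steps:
$R{\left(n,o \right)} = 3 n$
$q = 116$
$J{\left(Y \right)} = - \frac{58}{3}$ ($J{\left(Y \right)} = \left(- \frac{1}{6}\right) 116 = - \frac{58}{3}$)
$p{\left(Z \right)} = \frac{1}{2}$ ($p{\left(Z \right)} = \frac{Z + Z}{Z + \left(0 Z + 3 Z\right)} = \frac{2 Z}{Z + \left(0 + 3 Z\right)} = \frac{2 Z}{Z + 3 Z} = \frac{2 Z}{4 Z} = 2 Z \frac{1}{4 Z} = \frac{1}{2}$)
$\frac{J{\left(149 \right)}}{143351} + \frac{p{\left(-359 \right)}}{-167797} = - \frac{58}{3 \cdot 143351} + \frac{1}{2 \left(-167797\right)} = \left(- \frac{58}{3}\right) \frac{1}{143351} + \frac{1}{2} \left(- \frac{1}{167797}\right) = - \frac{58}{430053} - \frac{1}{335594} = - \frac{19894505}{144323206482}$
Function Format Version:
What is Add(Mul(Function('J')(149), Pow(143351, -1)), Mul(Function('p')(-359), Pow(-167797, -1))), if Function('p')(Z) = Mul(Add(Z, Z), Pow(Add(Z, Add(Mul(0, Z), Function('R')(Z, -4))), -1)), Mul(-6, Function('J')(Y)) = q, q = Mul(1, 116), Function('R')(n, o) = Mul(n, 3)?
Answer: Rational(-19894505, 144323206482) ≈ -0.00013785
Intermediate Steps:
Function('R')(n, o) = Mul(3, n)
q = 116
Function('J')(Y) = Rational(-58, 3) (Function('J')(Y) = Mul(Rational(-1, 6), 116) = Rational(-58, 3))
Function('p')(Z) = Rational(1, 2) (Function('p')(Z) = Mul(Add(Z, Z), Pow(Add(Z, Add(Mul(0, Z), Mul(3, Z))), -1)) = Mul(Mul(2, Z), Pow(Add(Z, Add(0, Mul(3, Z))), -1)) = Mul(Mul(2, Z), Pow(Add(Z, Mul(3, Z)), -1)) = Mul(Mul(2, Z), Pow(Mul(4, Z), -1)) = Mul(Mul(2, Z), Mul(Rational(1, 4), Pow(Z, -1))) = Rational(1, 2))
Add(Mul(Function('J')(149), Pow(143351, -1)), Mul(Function('p')(-359), Pow(-167797, -1))) = Add(Mul(Rational(-58, 3), Pow(143351, -1)), Mul(Rational(1, 2), Pow(-167797, -1))) = Add(Mul(Rational(-58, 3), Rational(1, 143351)), Mul(Rational(1, 2), Rational(-1, 167797))) = Add(Rational(-58, 430053), Rational(-1, 335594)) = Rational(-19894505, 144323206482)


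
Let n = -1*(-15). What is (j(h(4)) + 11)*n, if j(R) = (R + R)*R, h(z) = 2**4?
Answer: 7845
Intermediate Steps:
h(z) = 16
j(R) = 2*R**2 (j(R) = (2*R)*R = 2*R**2)
n = 15
(j(h(4)) + 11)*n = (2*16**2 + 11)*15 = (2*256 + 11)*15 = (512 + 11)*15 = 523*15 = 7845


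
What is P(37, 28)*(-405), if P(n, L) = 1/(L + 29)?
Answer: -135/19 ≈ -7.1053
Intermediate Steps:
P(n, L) = 1/(29 + L)
P(37, 28)*(-405) = -405/(29 + 28) = -405/57 = (1/57)*(-405) = -135/19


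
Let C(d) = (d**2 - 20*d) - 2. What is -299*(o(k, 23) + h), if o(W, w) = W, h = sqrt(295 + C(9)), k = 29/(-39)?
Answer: 667/3 - 299*sqrt(194) ≈ -3942.3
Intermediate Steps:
k = -29/39 (k = 29*(-1/39) = -29/39 ≈ -0.74359)
C(d) = -2 + d**2 - 20*d
h = sqrt(194) (h = sqrt(295 + (-2 + 9**2 - 20*9)) = sqrt(295 + (-2 + 81 - 180)) = sqrt(295 - 101) = sqrt(194) ≈ 13.928)
-299*(o(k, 23) + h) = -299*(-29/39 + sqrt(194)) = 667/3 - 299*sqrt(194)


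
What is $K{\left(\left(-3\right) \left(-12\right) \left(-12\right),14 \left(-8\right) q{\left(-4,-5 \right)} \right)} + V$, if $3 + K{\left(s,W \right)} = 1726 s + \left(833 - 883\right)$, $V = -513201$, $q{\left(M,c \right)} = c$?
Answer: $-1258886$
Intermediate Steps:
$K{\left(s,W \right)} = -53 + 1726 s$ ($K{\left(s,W \right)} = -3 + \left(1726 s + \left(833 - 883\right)\right) = -3 + \left(1726 s - 50\right) = -3 + \left(-50 + 1726 s\right) = -53 + 1726 s$)
$K{\left(\left(-3\right) \left(-12\right) \left(-12\right),14 \left(-8\right) q{\left(-4,-5 \right)} \right)} + V = \left(-53 + 1726 \left(-3\right) \left(-12\right) \left(-12\right)\right) - 513201 = \left(-53 + 1726 \cdot 36 \left(-12\right)\right) - 513201 = \left(-53 + 1726 \left(-432\right)\right) - 513201 = \left(-53 - 745632\right) - 513201 = -745685 - 513201 = -1258886$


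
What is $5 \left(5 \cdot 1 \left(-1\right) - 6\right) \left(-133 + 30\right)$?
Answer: $5665$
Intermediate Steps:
$5 \left(5 \cdot 1 \left(-1\right) - 6\right) \left(-133 + 30\right) = 5 \left(5 \left(-1\right) - 6\right) \left(-103\right) = 5 \left(-5 - 6\right) \left(-103\right) = 5 \left(-11\right) \left(-103\right) = \left(-55\right) \left(-103\right) = 5665$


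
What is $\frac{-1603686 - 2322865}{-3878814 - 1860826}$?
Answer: $\frac{3926551}{5739640} \approx 0.68411$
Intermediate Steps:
$\frac{-1603686 - 2322865}{-3878814 - 1860826} = - \frac{3926551}{-5739640} = \left(-3926551\right) \left(- \frac{1}{5739640}\right) = \frac{3926551}{5739640}$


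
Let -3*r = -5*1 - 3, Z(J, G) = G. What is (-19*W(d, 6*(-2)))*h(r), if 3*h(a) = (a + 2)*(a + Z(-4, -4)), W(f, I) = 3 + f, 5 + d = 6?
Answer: 4256/27 ≈ 157.63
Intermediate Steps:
d = 1 (d = -5 + 6 = 1)
r = 8/3 (r = -(-5*1 - 3)/3 = -(-5 - 3)/3 = -⅓*(-8) = 8/3 ≈ 2.6667)
h(a) = (-4 + a)*(2 + a)/3 (h(a) = ((a + 2)*(a - 4))/3 = ((2 + a)*(-4 + a))/3 = ((-4 + a)*(2 + a))/3 = (-4 + a)*(2 + a)/3)
(-19*W(d, 6*(-2)))*h(r) = (-19*(3 + 1))*(-8/3 - ⅔*8/3 + (8/3)²/3) = (-19*4)*(-8/3 - 16/9 + (⅓)*(64/9)) = -76*(-8/3 - 16/9 + 64/27) = -76*(-56/27) = 4256/27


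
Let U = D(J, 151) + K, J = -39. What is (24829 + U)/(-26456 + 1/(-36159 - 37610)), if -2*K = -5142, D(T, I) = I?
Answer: -2032409719/1951632665 ≈ -1.0414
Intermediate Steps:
K = 2571 (K = -½*(-5142) = 2571)
U = 2722 (U = 151 + 2571 = 2722)
(24829 + U)/(-26456 + 1/(-36159 - 37610)) = (24829 + 2722)/(-26456 + 1/(-36159 - 37610)) = 27551/(-26456 + 1/(-73769)) = 27551/(-26456 - 1/73769) = 27551/(-1951632665/73769) = 27551*(-73769/1951632665) = -2032409719/1951632665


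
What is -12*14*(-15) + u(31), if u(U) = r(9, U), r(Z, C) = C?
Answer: 2551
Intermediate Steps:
u(U) = U
-12*14*(-15) + u(31) = -12*14*(-15) + 31 = -168*(-15) + 31 = 2520 + 31 = 2551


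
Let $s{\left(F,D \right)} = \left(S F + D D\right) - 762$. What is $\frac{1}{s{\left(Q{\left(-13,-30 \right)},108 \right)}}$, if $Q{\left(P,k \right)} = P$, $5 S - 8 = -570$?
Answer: $\frac{5}{61816} \approx 8.0885 \cdot 10^{-5}$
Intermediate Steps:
$S = - \frac{562}{5}$ ($S = \frac{8}{5} + \frac{1}{5} \left(-570\right) = \frac{8}{5} - 114 = - \frac{562}{5} \approx -112.4$)
$s{\left(F,D \right)} = -762 + D^{2} - \frac{562 F}{5}$ ($s{\left(F,D \right)} = \left(- \frac{562 F}{5} + D D\right) - 762 = \left(- \frac{562 F}{5} + D^{2}\right) - 762 = \left(D^{2} - \frac{562 F}{5}\right) - 762 = -762 + D^{2} - \frac{562 F}{5}$)
$\frac{1}{s{\left(Q{\left(-13,-30 \right)},108 \right)}} = \frac{1}{-762 + 108^{2} - - \frac{7306}{5}} = \frac{1}{-762 + 11664 + \frac{7306}{5}} = \frac{1}{\frac{61816}{5}} = \frac{5}{61816}$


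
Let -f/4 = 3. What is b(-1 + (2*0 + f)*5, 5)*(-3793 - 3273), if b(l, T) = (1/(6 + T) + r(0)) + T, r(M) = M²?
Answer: -395696/11 ≈ -35972.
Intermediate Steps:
f = -12 (f = -4*3 = -12)
b(l, T) = T + 1/(6 + T) (b(l, T) = (1/(6 + T) + 0²) + T = (1/(6 + T) + 0) + T = 1/(6 + T) + T = T + 1/(6 + T))
b(-1 + (2*0 + f)*5, 5)*(-3793 - 3273) = ((1 + 5² + 6*5)/(6 + 5))*(-3793 - 3273) = ((1 + 25 + 30)/11)*(-7066) = ((1/11)*56)*(-7066) = (56/11)*(-7066) = -395696/11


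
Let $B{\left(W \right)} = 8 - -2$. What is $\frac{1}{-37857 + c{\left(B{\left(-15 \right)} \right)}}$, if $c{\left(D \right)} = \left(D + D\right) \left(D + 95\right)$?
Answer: $- \frac{1}{35757} \approx -2.7967 \cdot 10^{-5}$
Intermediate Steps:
$B{\left(W \right)} = 10$ ($B{\left(W \right)} = 8 + 2 = 10$)
$c{\left(D \right)} = 2 D \left(95 + D\right)$
$\frac{1}{-37857 + c{\left(B{\left(-15 \right)} \right)}} = \frac{1}{-37857 + 2 \cdot 10 \left(95 + 10\right)} = \frac{1}{-37857 + 2 \cdot 10 \cdot 105} = \frac{1}{-37857 + 2100} = \frac{1}{-35757} = - \frac{1}{35757}$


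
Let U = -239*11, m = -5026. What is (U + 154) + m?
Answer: -7501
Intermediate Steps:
U = -2629
(U + 154) + m = (-2629 + 154) - 5026 = -2475 - 5026 = -7501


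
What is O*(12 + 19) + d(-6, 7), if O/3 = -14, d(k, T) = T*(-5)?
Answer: -1337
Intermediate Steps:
d(k, T) = -5*T
O = -42 (O = 3*(-14) = -42)
O*(12 + 19) + d(-6, 7) = -42*(12 + 19) - 5*7 = -42*31 - 35 = -1302 - 35 = -1337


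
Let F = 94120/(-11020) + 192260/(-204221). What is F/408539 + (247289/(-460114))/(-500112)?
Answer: -8074395741628794283/364770949943466926444448 ≈ -2.2136e-5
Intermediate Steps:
F = -1066999286/112525771 (F = 94120*(-1/11020) + 192260*(-1/204221) = -4706/551 - 192260/204221 = -1066999286/112525771 ≈ -9.4823)
F/408539 + (247289/(-460114))/(-500112) = -1066999286/112525771/408539 + (247289/(-460114))/(-500112) = -1066999286/112525771*1/408539 + (247289*(-1/460114))*(-1/500112) = -1066999286/45971165958569 - 247289/460114*(-1/500112) = -1066999286/45971165958569 + 247289/230108532768 = -8074395741628794283/364770949943466926444448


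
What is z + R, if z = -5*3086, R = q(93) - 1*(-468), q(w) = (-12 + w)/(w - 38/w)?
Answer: -128830249/8611 ≈ -14961.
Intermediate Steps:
q(w) = (-12 + w)/(w - 38/w)
R = 4037481/8611 (R = 93*(-12 + 93)/(-38 + 93²) - 1*(-468) = 93*81/(-38 + 8649) + 468 = 93*81/8611 + 468 = 93*(1/8611)*81 + 468 = 7533/8611 + 468 = 4037481/8611 ≈ 468.88)
z = -15430
z + R = -15430 + 4037481/8611 = -128830249/8611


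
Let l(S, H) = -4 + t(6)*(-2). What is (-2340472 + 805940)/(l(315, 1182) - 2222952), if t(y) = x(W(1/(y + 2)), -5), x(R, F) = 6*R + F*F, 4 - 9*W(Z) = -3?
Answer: 2301798/3334523 ≈ 0.69029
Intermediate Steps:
W(Z) = 7/9 (W(Z) = 4/9 - ⅑*(-3) = 4/9 + ⅓ = 7/9)
x(R, F) = F² + 6*R (x(R, F) = 6*R + F² = F² + 6*R)
t(y) = 89/3 (t(y) = (-5)² + 6*(7/9) = 25 + 14/3 = 89/3)
l(S, H) = -190/3 (l(S, H) = -4 + (89/3)*(-2) = -4 - 178/3 = -190/3)
(-2340472 + 805940)/(l(315, 1182) - 2222952) = (-2340472 + 805940)/(-190/3 - 2222952) = -1534532/(-6669046/3) = -1534532*(-3/6669046) = 2301798/3334523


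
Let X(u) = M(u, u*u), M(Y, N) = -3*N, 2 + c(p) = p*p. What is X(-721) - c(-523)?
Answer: -1833050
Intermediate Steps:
c(p) = -2 + p**2 (c(p) = -2 + p*p = -2 + p**2)
X(u) = -3*u**2 (X(u) = -3*u*u = -3*u**2)
X(-721) - c(-523) = -3*(-721)**2 - (-2 + (-523)**2) = -3*519841 - (-2 + 273529) = -1559523 - 1*273527 = -1559523 - 273527 = -1833050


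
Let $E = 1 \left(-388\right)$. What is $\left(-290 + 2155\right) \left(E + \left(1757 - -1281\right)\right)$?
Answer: $4942250$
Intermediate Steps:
$E = -388$
$\left(-290 + 2155\right) \left(E + \left(1757 - -1281\right)\right) = \left(-290 + 2155\right) \left(-388 + \left(1757 - -1281\right)\right) = 1865 \left(-388 + \left(1757 + 1281\right)\right) = 1865 \left(-388 + 3038\right) = 1865 \cdot 2650 = 4942250$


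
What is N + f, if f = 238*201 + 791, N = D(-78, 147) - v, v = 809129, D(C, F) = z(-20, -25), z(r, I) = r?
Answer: -760520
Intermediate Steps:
D(C, F) = -20
N = -809149 (N = -20 - 1*809129 = -20 - 809129 = -809149)
f = 48629 (f = 47838 + 791 = 48629)
N + f = -809149 + 48629 = -760520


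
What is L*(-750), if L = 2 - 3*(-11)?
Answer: -26250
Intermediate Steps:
L = 35 (L = 2 + 33 = 35)
L*(-750) = 35*(-750) = -26250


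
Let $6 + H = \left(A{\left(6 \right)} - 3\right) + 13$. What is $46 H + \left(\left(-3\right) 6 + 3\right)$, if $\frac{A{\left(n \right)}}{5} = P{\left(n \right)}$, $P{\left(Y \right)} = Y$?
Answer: $1549$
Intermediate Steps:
$A{\left(n \right)} = 5 n$
$H = 34$ ($H = -6 + \left(\left(5 \cdot 6 - 3\right) + 13\right) = -6 + \left(\left(30 - 3\right) + 13\right) = -6 + \left(27 + 13\right) = -6 + 40 = 34$)
$46 H + \left(\left(-3\right) 6 + 3\right) = 46 \cdot 34 + \left(\left(-3\right) 6 + 3\right) = 1564 + \left(-18 + 3\right) = 1564 - 15 = 1549$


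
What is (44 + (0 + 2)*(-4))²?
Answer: 1296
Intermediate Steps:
(44 + (0 + 2)*(-4))² = (44 + 2*(-4))² = (44 - 8)² = 36² = 1296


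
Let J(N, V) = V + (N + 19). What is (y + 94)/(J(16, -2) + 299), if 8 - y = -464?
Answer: 283/166 ≈ 1.7048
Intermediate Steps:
y = 472 (y = 8 - 1*(-464) = 8 + 464 = 472)
J(N, V) = 19 + N + V (J(N, V) = V + (19 + N) = 19 + N + V)
(y + 94)/(J(16, -2) + 299) = (472 + 94)/((19 + 16 - 2) + 299) = 566/(33 + 299) = 566/332 = 566*(1/332) = 283/166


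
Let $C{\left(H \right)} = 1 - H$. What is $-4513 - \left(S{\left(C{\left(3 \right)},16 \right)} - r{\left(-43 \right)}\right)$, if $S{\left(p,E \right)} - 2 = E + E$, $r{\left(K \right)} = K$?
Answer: $-4590$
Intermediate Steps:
$S{\left(p,E \right)} = 2 + 2 E$ ($S{\left(p,E \right)} = 2 + \left(E + E\right) = 2 + 2 E$)
$-4513 - \left(S{\left(C{\left(3 \right)},16 \right)} - r{\left(-43 \right)}\right) = -4513 - \left(\left(2 + 2 \cdot 16\right) - -43\right) = -4513 - \left(\left(2 + 32\right) + 43\right) = -4513 - \left(34 + 43\right) = -4513 - 77 = -4590$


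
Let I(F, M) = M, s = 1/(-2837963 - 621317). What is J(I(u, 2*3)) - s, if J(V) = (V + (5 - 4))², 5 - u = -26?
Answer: 169504721/3459280 ≈ 49.000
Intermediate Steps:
u = 31 (u = 5 - 1*(-26) = 5 + 26 = 31)
s = -1/3459280 (s = 1/(-3459280) = -1/3459280 ≈ -2.8908e-7)
J(V) = (1 + V)² (J(V) = (V + 1)² = (1 + V)²)
J(I(u, 2*3)) - s = (1 + 2*3)² - 1*(-1/3459280) = (1 + 6)² + 1/3459280 = 7² + 1/3459280 = 49 + 1/3459280 = 169504721/3459280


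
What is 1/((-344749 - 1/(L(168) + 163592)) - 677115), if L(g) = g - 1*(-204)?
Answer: -163964/167548908897 ≈ -9.7860e-7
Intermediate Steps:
L(g) = 204 + g (L(g) = g + 204 = 204 + g)
1/((-344749 - 1/(L(168) + 163592)) - 677115) = 1/((-344749 - 1/((204 + 168) + 163592)) - 677115) = 1/((-344749 - 1/(372 + 163592)) - 677115) = 1/((-344749 - 1/163964) - 677115) = 1/(-56526425037/163964 - 677115) = 1/(-167548908897/163964) = -163964/167548908897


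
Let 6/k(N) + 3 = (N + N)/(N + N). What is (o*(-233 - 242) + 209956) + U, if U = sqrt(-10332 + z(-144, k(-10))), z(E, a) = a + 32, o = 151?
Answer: 138231 + I*sqrt(10303) ≈ 1.3823e+5 + 101.5*I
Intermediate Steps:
k(N) = -3 (k(N) = 6/(-3 + (N + N)/(N + N)) = 6/(-3 + (2*N)/((2*N))) = 6/(-3 + (2*N)*(1/(2*N))) = 6/(-3 + 1) = 6/(-2) = 6*(-1/2) = -3)
z(E, a) = 32 + a
U = I*sqrt(10303) (U = sqrt(-10332 + (32 - 3)) = sqrt(-10332 + 29) = sqrt(-10303) = I*sqrt(10303) ≈ 101.5*I)
(o*(-233 - 242) + 209956) + U = (151*(-233 - 242) + 209956) + I*sqrt(10303) = (151*(-475) + 209956) + I*sqrt(10303) = (-71725 + 209956) + I*sqrt(10303) = 138231 + I*sqrt(10303)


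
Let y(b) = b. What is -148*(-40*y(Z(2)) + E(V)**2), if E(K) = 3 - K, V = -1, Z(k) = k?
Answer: 9472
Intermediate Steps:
-148*(-40*y(Z(2)) + E(V)**2) = -148*(-40*2 + (3 - 1*(-1))**2) = -148*(-80 + (3 + 1)**2) = -148*(-80 + 4**2) = -148*(-80 + 16) = -148*(-64) = 9472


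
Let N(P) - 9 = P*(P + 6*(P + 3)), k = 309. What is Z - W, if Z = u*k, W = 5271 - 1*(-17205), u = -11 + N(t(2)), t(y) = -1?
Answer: -26493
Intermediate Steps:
N(P) = 9 + P*(18 + 7*P) (N(P) = 9 + P*(P + 6*(P + 3)) = 9 + P*(P + 6*(3 + P)) = 9 + P*(P + (18 + 6*P)) = 9 + P*(18 + 7*P))
u = -13 (u = -11 + (9 + 7*(-1)**2 + 18*(-1)) = -11 + (9 + 7*1 - 18) = -11 + (9 + 7 - 18) = -11 - 2 = -13)
W = 22476 (W = 5271 + 17205 = 22476)
Z = -4017 (Z = -13*309 = -4017)
Z - W = -4017 - 1*22476 = -4017 - 22476 = -26493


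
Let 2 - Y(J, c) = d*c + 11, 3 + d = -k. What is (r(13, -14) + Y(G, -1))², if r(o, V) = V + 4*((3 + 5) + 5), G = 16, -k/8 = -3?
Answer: 4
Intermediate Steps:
k = 24 (k = -8*(-3) = 24)
d = -27 (d = -3 - 1*24 = -3 - 24 = -27)
Y(J, c) = -9 + 27*c (Y(J, c) = 2 - (-27*c + 11) = 2 - (11 - 27*c) = 2 + (-11 + 27*c) = -9 + 27*c)
r(o, V) = 52 + V (r(o, V) = V + 4*(8 + 5) = V + 4*13 = V + 52 = 52 + V)
(r(13, -14) + Y(G, -1))² = ((52 - 14) + (-9 + 27*(-1)))² = (38 + (-9 - 27))² = (38 - 36)² = 2² = 4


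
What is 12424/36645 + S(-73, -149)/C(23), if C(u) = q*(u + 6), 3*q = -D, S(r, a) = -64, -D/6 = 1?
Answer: -812344/1062705 ≈ -0.76441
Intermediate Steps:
D = -6 (D = -6*1 = -6)
q = 2 (q = (-1*(-6))/3 = (1/3)*6 = 2)
C(u) = 12 + 2*u (C(u) = 2*(u + 6) = 2*(6 + u) = 12 + 2*u)
12424/36645 + S(-73, -149)/C(23) = 12424/36645 - 64/(12 + 2*23) = 12424*(1/36645) - 64/(12 + 46) = 12424/36645 - 64/58 = 12424/36645 - 64*1/58 = 12424/36645 - 32/29 = -812344/1062705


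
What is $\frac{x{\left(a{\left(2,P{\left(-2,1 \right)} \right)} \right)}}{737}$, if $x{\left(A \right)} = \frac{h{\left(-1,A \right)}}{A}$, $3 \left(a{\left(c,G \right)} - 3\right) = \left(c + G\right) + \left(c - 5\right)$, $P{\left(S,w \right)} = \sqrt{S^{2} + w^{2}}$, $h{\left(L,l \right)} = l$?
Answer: $\frac{1}{737} \approx 0.0013569$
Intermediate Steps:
$a{\left(c,G \right)} = \frac{4}{3} + \frac{G}{3} + \frac{2 c}{3}$ ($a{\left(c,G \right)} = 3 + \frac{\left(c + G\right) + \left(c - 5\right)}{3} = 3 + \frac{\left(G + c\right) + \left(c - 5\right)}{3} = 3 + \frac{\left(G + c\right) + \left(-5 + c\right)}{3} = 3 + \frac{-5 + G + 2 c}{3} = 3 + \left(- \frac{5}{3} + \frac{G}{3} + \frac{2 c}{3}\right) = \frac{4}{3} + \frac{G}{3} + \frac{2 c}{3}$)
$x{\left(A \right)} = 1$ ($x{\left(A \right)} = \frac{A}{A} = 1$)
$\frac{x{\left(a{\left(2,P{\left(-2,1 \right)} \right)} \right)}}{737} = 1 \cdot \frac{1}{737} = \frac{1}{737}$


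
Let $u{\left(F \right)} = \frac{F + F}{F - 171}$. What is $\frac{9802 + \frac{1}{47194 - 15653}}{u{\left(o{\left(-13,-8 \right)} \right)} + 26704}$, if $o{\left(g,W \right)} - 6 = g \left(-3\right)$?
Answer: $\frac{2164154181}{5895738343} \approx 0.36707$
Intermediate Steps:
$o{\left(g,W \right)} = 6 - 3 g$ ($o{\left(g,W \right)} = 6 + g \left(-3\right) = 6 - 3 g$)
$u{\left(F \right)} = \frac{2 F}{-171 + F}$
$\frac{9802 + \frac{1}{47194 - 15653}}{u{\left(o{\left(-13,-8 \right)} \right)} + 26704} = \frac{9802 + \frac{1}{47194 - 15653}}{\frac{2 \left(6 - -39\right)}{-171 + \left(6 - -39\right)} + 26704} = \frac{9802 + \frac{1}{31541}}{\frac{2 \left(6 + 39\right)}{-171 + \left(6 + 39\right)} + 26704} = \frac{9802 + \frac{1}{31541}}{2 \cdot 45 \frac{1}{-171 + 45} + 26704} = \frac{309164883}{31541 \left(2 \cdot 45 \frac{1}{-126} + 26704\right)} = \frac{309164883}{31541 \left(2 \cdot 45 \left(- \frac{1}{126}\right) + 26704\right)} = \frac{309164883}{31541 \left(- \frac{5}{7} + 26704\right)} = \frac{309164883}{31541 \cdot \frac{186923}{7}} = \frac{309164883}{31541} \cdot \frac{7}{186923} = \frac{2164154181}{5895738343}$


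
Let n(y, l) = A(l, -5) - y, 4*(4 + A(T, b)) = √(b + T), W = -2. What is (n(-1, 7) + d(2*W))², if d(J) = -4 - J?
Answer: (12 - √2)²/16 ≈ 7.0037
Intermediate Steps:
A(T, b) = -4 + √(T + b)/4 (A(T, b) = -4 + √(b + T)/4 = -4 + √(T + b)/4)
n(y, l) = -4 - y + √(-5 + l)/4 (n(y, l) = (-4 + √(l - 5)/4) - y = (-4 + √(-5 + l)/4) - y = -4 - y + √(-5 + l)/4)
(n(-1, 7) + d(2*W))² = ((-4 - 1*(-1) + √(-5 + 7)/4) + (-4 - 2*(-2)))² = ((-4 + 1 + √2/4) + (-4 - 1*(-4)))² = ((-3 + √2/4) + (-4 + 4))² = ((-3 + √2/4) + 0)² = (-3 + √2/4)²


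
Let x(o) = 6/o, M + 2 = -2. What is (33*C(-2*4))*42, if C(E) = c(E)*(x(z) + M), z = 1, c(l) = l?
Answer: -22176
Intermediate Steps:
M = -4 (M = -2 - 2 = -4)
C(E) = 2*E (C(E) = E*(6/1 - 4) = E*(6*1 - 4) = E*(6 - 4) = E*2 = 2*E)
(33*C(-2*4))*42 = (33*(2*(-2*4)))*42 = (33*(2*(-8)))*42 = (33*(-16))*42 = -528*42 = -22176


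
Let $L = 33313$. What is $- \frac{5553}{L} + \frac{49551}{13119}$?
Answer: $\frac{525947552}{145677749} \approx 3.6103$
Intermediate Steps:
$- \frac{5553}{L} + \frac{49551}{13119} = - \frac{5553}{33313} + \frac{49551}{13119} = \left(-5553\right) \frac{1}{33313} + 49551 \cdot \frac{1}{13119} = - \frac{5553}{33313} + \frac{16517}{4373} = \frac{525947552}{145677749}$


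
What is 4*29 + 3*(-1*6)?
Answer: 98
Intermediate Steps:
4*29 + 3*(-1*6) = 116 + 3*(-6) = 116 - 18 = 98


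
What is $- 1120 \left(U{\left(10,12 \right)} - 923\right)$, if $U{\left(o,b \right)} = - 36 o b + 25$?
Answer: $5844160$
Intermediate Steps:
$U{\left(o,b \right)} = 25 - 36 b o$ ($U{\left(o,b \right)} = - 36 b o + 25 = 25 - 36 b o$)
$- 1120 \left(U{\left(10,12 \right)} - 923\right) = - 1120 \left(\left(25 - 432 \cdot 10\right) - 923\right) = - 1120 \left(\left(25 - 4320\right) - 923\right) = - 1120 \left(-4295 - 923\right) = \left(-1120\right) \left(-5218\right) = 5844160$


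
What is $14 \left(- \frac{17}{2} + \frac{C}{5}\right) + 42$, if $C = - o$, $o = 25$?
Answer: $-147$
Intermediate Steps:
$C = -25$ ($C = \left(-1\right) 25 = -25$)
$14 \left(- \frac{17}{2} + \frac{C}{5}\right) + 42 = 14 \left(- \frac{17}{2} - \frac{25}{5}\right) + 42 = 14 \left(\left(-17\right) \frac{1}{2} - 5\right) + 42 = 14 \left(- \frac{17}{2} - 5\right) + 42 = 14 \left(- \frac{27}{2}\right) + 42 = -189 + 42 = -147$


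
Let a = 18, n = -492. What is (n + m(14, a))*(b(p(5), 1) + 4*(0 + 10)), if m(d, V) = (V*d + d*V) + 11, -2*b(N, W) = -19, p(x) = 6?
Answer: 2277/2 ≈ 1138.5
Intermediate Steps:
b(N, W) = 19/2 (b(N, W) = -½*(-19) = 19/2)
m(d, V) = 11 + 2*V*d (m(d, V) = (V*d + V*d) + 11 = 2*V*d + 11 = 11 + 2*V*d)
(n + m(14, a))*(b(p(5), 1) + 4*(0 + 10)) = (-492 + (11 + 2*18*14))*(19/2 + 4*(0 + 10)) = (-492 + (11 + 504))*(19/2 + 4*10) = (-492 + 515)*(19/2 + 40) = 23*(99/2) = 2277/2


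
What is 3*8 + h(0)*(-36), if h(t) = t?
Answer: 24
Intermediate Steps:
3*8 + h(0)*(-36) = 3*8 + 0*(-36) = 24 + 0 = 24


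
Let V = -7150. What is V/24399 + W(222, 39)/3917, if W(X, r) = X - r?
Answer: -23541533/95570883 ≈ -0.24633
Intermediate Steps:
V/24399 + W(222, 39)/3917 = -7150/24399 + (222 - 1*39)/3917 = -7150*1/24399 + (222 - 39)*(1/3917) = -7150/24399 + 183*(1/3917) = -7150/24399 + 183/3917 = -23541533/95570883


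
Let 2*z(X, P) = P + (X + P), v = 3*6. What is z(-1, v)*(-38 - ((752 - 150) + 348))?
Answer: -17290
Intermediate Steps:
v = 18
z(X, P) = P + X/2 (z(X, P) = (P + (X + P))/2 = (P + (P + X))/2 = (X + 2*P)/2 = P + X/2)
z(-1, v)*(-38 - ((752 - 150) + 348)) = (18 + (1/2)*(-1))*(-38 - ((752 - 150) + 348)) = (18 - 1/2)*(-38 - (602 + 348)) = 35*(-38 - 1*950)/2 = 35*(-38 - 950)/2 = (35/2)*(-988) = -17290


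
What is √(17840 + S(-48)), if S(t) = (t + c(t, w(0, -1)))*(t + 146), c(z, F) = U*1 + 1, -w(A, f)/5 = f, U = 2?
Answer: √13430 ≈ 115.89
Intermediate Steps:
w(A, f) = -5*f
c(z, F) = 3 (c(z, F) = 2*1 + 1 = 2 + 1 = 3)
S(t) = (3 + t)*(146 + t) (S(t) = (t + 3)*(t + 146) = (3 + t)*(146 + t))
√(17840 + S(-48)) = √(17840 + (438 + (-48)² + 149*(-48))) = √(17840 + (438 + 2304 - 7152)) = √(17840 - 4410) = √13430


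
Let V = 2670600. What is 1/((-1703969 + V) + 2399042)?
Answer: 1/3365673 ≈ 2.9712e-7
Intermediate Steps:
1/((-1703969 + V) + 2399042) = 1/((-1703969 + 2670600) + 2399042) = 1/(966631 + 2399042) = 1/3365673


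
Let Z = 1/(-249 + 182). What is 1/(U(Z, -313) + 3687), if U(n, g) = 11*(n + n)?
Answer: 67/247007 ≈ 0.00027125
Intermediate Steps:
Z = -1/67 (Z = 1/(-67) = -1/67 ≈ -0.014925)
U(n, g) = 22*n (U(n, g) = 11*(2*n) = 22*n)
1/(U(Z, -313) + 3687) = 1/(22*(-1/67) + 3687) = 1/(-22/67 + 3687) = 1/(247007/67) = 67/247007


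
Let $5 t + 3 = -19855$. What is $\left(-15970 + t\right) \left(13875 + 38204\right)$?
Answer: $- \frac{5192692932}{5} \approx -1.0385 \cdot 10^{9}$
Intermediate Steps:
$t = - \frac{19858}{5}$ ($t = - \frac{3}{5} + \frac{1}{5} \left(-19855\right) = - \frac{3}{5} - 3971 = - \frac{19858}{5} \approx -3971.6$)
$\left(-15970 + t\right) \left(13875 + 38204\right) = \left(-15970 - \frac{19858}{5}\right) \left(13875 + 38204\right) = \left(- \frac{99708}{5}\right) 52079 = - \frac{5192692932}{5}$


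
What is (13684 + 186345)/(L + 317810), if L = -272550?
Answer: 200029/45260 ≈ 4.4196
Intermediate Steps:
(13684 + 186345)/(L + 317810) = (13684 + 186345)/(-272550 + 317810) = 200029/45260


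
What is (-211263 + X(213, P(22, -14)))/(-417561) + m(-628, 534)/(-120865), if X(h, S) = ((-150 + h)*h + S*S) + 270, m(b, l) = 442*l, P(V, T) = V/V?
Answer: -74676427063/50468510265 ≈ -1.4797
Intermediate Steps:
P(V, T) = 1
X(h, S) = 270 + S² + h*(-150 + h) (X(h, S) = (h*(-150 + h) + S²) + 270 = (S² + h*(-150 + h)) + 270 = 270 + S² + h*(-150 + h))
(-211263 + X(213, P(22, -14)))/(-417561) + m(-628, 534)/(-120865) = (-211263 + (270 + 1² + 213² - 150*213))/(-417561) + (442*534)/(-120865) = (-211263 + (270 + 1 + 45369 - 31950))*(-1/417561) + 236028*(-1/120865) = (-211263 + 13690)*(-1/417561) - 236028/120865 = -197573*(-1/417561) - 236028/120865 = 197573/417561 - 236028/120865 = -74676427063/50468510265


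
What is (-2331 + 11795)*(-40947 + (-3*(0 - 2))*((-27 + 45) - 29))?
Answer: -388147032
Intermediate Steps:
(-2331 + 11795)*(-40947 + (-3*(0 - 2))*((-27 + 45) - 29)) = 9464*(-40947 + (-3*(-2))*(18 - 29)) = 9464*(-40947 + 6*(-11)) = 9464*(-40947 - 66) = 9464*(-41013) = -388147032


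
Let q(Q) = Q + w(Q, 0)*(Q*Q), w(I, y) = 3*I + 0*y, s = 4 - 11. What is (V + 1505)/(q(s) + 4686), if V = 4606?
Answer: 6111/3650 ≈ 1.6742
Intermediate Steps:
s = -7
w(I, y) = 3*I (w(I, y) = 3*I + 0 = 3*I)
q(Q) = Q + 3*Q**3 (q(Q) = Q + (3*Q)*(Q*Q) = Q + (3*Q)*Q**2 = Q + 3*Q**3)
(V + 1505)/(q(s) + 4686) = (4606 + 1505)/((-7 + 3*(-7)**3) + 4686) = 6111/((-7 + 3*(-343)) + 4686) = 6111/((-7 - 1029) + 4686) = 6111/(-1036 + 4686) = 6111/3650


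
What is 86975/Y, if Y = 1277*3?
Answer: 86975/3831 ≈ 22.703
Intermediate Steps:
Y = 3831
86975/Y = 86975/3831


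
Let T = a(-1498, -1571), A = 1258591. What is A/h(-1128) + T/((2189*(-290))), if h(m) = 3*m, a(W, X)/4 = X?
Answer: -399472443827/1074098520 ≈ -371.91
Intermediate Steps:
a(W, X) = 4*X
T = -6284 (T = 4*(-1571) = -6284)
A/h(-1128) + T/((2189*(-290))) = 1258591/((3*(-1128))) - 6284/(2189*(-290)) = 1258591/(-3384) - 6284/(-634810) = 1258591*(-1/3384) - 6284*(-1/634810) = -1258591/3384 + 3142/317405 = -399472443827/1074098520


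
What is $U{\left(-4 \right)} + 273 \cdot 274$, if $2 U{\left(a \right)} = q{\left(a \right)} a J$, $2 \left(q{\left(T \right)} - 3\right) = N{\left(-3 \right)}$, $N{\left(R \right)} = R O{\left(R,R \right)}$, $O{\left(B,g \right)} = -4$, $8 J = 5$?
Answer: $\frac{299163}{4} \approx 74791.0$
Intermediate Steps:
$J = \frac{5}{8}$ ($J = \frac{1}{8} \cdot 5 = \frac{5}{8} \approx 0.625$)
$N{\left(R \right)} = - 4 R$ ($N{\left(R \right)} = R \left(-4\right) = - 4 R$)
$q{\left(T \right)} = 9$ ($q{\left(T \right)} = 3 + \frac{\left(-4\right) \left(-3\right)}{2} = 3 + \frac{1}{2} \cdot 12 = 3 + 6 = 9$)
$U{\left(a \right)} = \frac{45 a}{16}$ ($U{\left(a \right)} = \frac{9 a \frac{5}{8}}{2} = \frac{\frac{45}{8} a}{2} = \frac{45 a}{16}$)
$U{\left(-4 \right)} + 273 \cdot 274 = \frac{45}{16} \left(-4\right) + 273 \cdot 274 = - \frac{45}{4} + 74802 = \frac{299163}{4}$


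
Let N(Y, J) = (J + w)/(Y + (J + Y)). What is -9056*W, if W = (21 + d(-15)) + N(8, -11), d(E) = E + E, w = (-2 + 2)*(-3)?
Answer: 507136/5 ≈ 1.0143e+5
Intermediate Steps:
w = 0 (w = 0*(-3) = 0)
N(Y, J) = J/(J + 2*Y) (N(Y, J) = (J + 0)/(Y + (J + Y)) = J/(J + 2*Y))
d(E) = 2*E
W = -56/5 (W = (21 + 2*(-15)) - 11/(-11 + 2*8) = (21 - 30) - 11/(-11 + 16) = -9 - 11/5 = -56/5 ≈ -11.200)
-9056*W = -9056*(-56/5) = 507136/5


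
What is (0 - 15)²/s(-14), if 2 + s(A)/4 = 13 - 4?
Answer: 225/28 ≈ 8.0357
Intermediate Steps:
s(A) = 28 (s(A) = -8 + 4*(13 - 4) = -8 + 4*9 = -8 + 36 = 28)
(0 - 15)²/s(-14) = (0 - 15)²/28 = (-15)²*(1/28) = 225*(1/28) = 225/28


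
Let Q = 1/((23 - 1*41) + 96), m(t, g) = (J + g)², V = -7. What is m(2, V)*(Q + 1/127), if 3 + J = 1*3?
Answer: 10045/9906 ≈ 1.0140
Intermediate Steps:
J = 0 (J = -3 + 1*3 = -3 + 3 = 0)
m(t, g) = g² (m(t, g) = (0 + g)² = g²)
Q = 1/78 (Q = 1/((23 - 41) + 96) = 1/(-18 + 96) = 1/78 ≈ 0.012821)
m(2, V)*(Q + 1/127) = (-7)²*(1/78 + 1/127) = 49*(1/78 + 1/127) = 49*(205/9906) = 10045/9906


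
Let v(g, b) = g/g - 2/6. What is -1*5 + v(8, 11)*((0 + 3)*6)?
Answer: 7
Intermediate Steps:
v(g, b) = 2/3 (v(g, b) = 1 - 2*1/6 = 1 - 1/3 = 2/3)
-1*5 + v(8, 11)*((0 + 3)*6) = -1*5 + 2*((0 + 3)*6)/3 = -5 + 2*(3*6)/3 = -5 + (2/3)*18 = -5 + 12 = 7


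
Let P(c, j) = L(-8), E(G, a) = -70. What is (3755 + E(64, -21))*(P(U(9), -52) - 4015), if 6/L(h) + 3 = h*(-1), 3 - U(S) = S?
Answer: -14790853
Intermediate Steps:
U(S) = 3 - S
L(h) = 6/(-3 - h) (L(h) = 6/(-3 + h*(-1)) = 6/(-3 - h))
P(c, j) = 6/5 (P(c, j) = -6/(3 - 8) = -6/(-5) = -6*(-⅕) = 6/5)
(3755 + E(64, -21))*(P(U(9), -52) - 4015) = (3755 - 70)*(6/5 - 4015) = 3685*(-20069/5) = -14790853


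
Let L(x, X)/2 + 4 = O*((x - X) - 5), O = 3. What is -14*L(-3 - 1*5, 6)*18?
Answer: 30744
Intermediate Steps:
L(x, X) = -38 - 6*X + 6*x (L(x, X) = -8 + 2*(3*((x - X) - 5)) = -8 + 2*(3*(-5 + x - X)) = -8 + 2*(-15 - 3*X + 3*x) = -8 + (-30 - 6*X + 6*x) = -38 - 6*X + 6*x)
-14*L(-3 - 1*5, 6)*18 = -14*(-38 - 6*6 + 6*(-3 - 1*5))*18 = -14*(-38 - 36 + 6*(-3 - 5))*18 = -14*(-38 - 36 + 6*(-8))*18 = -14*(-38 - 36 - 48)*18 = -14*(-122)*18 = 1708*18 = 30744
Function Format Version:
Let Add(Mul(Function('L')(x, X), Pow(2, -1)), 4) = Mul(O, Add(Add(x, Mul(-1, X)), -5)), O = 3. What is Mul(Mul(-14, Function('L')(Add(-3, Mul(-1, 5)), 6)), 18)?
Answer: 30744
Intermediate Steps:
Function('L')(x, X) = Add(-38, Mul(-6, X), Mul(6, x)) (Function('L')(x, X) = Add(-8, Mul(2, Mul(3, Add(Add(x, Mul(-1, X)), -5)))) = Add(-8, Mul(2, Mul(3, Add(-5, x, Mul(-1, X))))) = Add(-8, Mul(2, Add(-15, Mul(-3, X), Mul(3, x)))) = Add(-8, Add(-30, Mul(-6, X), Mul(6, x))) = Add(-38, Mul(-6, X), Mul(6, x)))
Mul(Mul(-14, Function('L')(Add(-3, Mul(-1, 5)), 6)), 18) = Mul(Mul(-14, Add(-38, Mul(-6, 6), Mul(6, Add(-3, Mul(-1, 5))))), 18) = Mul(Mul(-14, Add(-38, -36, Mul(6, Add(-3, -5)))), 18) = Mul(Mul(-14, Add(-38, -36, Mul(6, -8))), 18) = Mul(Mul(-14, Add(-38, -36, -48)), 18) = Mul(Mul(-14, -122), 18) = Mul(1708, 18) = 30744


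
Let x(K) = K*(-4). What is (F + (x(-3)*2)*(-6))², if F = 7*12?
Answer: 3600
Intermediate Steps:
x(K) = -4*K
F = 84
(F + (x(-3)*2)*(-6))² = (84 + (-4*(-3)*2)*(-6))² = (84 + (12*2)*(-6))² = (84 + 24*(-6))² = (84 - 144)² = (-60)² = 3600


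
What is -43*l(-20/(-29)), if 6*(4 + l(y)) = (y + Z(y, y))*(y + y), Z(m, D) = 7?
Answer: 242176/2523 ≈ 95.987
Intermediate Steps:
l(y) = -4 + y*(7 + y)/3 (l(y) = -4 + ((y + 7)*(y + y))/6 = -4 + ((7 + y)*(2*y))/6 = -4 + (2*y*(7 + y))/6 = -4 + y*(7 + y)/3)
-43*l(-20/(-29)) = -43*(-4 + (-20/(-29))²/3 + 7*(-20/(-29))/3) = -43*(-4 + (-20*(-1/29))²/3 + 7*(-20*(-1/29))/3) = -43*(-4 + (20/29)²/3 + (7/3)*(20/29)) = -43*(-4 + (⅓)*(400/841) + 140/87) = -43*(-4 + 400/2523 + 140/87) = -43*(-5632/2523) = 242176/2523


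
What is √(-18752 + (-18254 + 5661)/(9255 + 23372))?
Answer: 17*I*√1409668179/4661 ≈ 136.94*I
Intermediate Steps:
√(-18752 + (-18254 + 5661)/(9255 + 23372)) = √(-18752 - 12593/32627) = √(-18752 - 12593*1/32627) = √(-18752 - 1799/4661) = √(-87404871/4661) = 17*I*√1409668179/4661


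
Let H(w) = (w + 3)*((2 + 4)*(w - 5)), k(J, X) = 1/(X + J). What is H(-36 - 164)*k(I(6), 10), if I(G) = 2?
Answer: 40385/2 ≈ 20193.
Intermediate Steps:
k(J, X) = 1/(J + X)
H(w) = (-30 + 6*w)*(3 + w) (H(w) = (3 + w)*(6*(-5 + w)) = (3 + w)*(-30 + 6*w) = (-30 + 6*w)*(3 + w))
H(-36 - 164)*k(I(6), 10) = (-90 - 12*(-36 - 164) + 6*(-36 - 164)²)/(2 + 10) = (-90 - 12*(-200) + 6*(-200)²)/12 = (-90 + 2400 + 6*40000)*(1/12) = (-90 + 2400 + 240000)*(1/12) = 242310*(1/12) = 40385/2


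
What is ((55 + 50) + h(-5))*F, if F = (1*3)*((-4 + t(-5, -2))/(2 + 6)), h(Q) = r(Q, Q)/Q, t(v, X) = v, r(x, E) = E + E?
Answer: -2889/8 ≈ -361.13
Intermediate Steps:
r(x, E) = 2*E
h(Q) = 2 (h(Q) = (2*Q)/Q = 2)
F = -27/8 (F = (1*3)*((-4 - 5)/(2 + 6)) = 3*(-9/8) = -27/8 ≈ -3.3750)
((55 + 50) + h(-5))*F = ((55 + 50) + 2)*(-27/8) = (105 + 2)*(-27/8) = 107*(-27/8) = -2889/8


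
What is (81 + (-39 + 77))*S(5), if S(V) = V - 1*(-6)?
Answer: 1309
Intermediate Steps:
S(V) = 6 + V (S(V) = V + 6 = 6 + V)
(81 + (-39 + 77))*S(5) = (81 + (-39 + 77))*(6 + 5) = (81 + 38)*11 = 119*11 = 1309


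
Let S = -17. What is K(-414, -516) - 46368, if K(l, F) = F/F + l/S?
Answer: -787825/17 ≈ -46343.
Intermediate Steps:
K(l, F) = 1 - l/17 (K(l, F) = F/F + l/(-17) = 1 + l*(-1/17) = 1 - l/17)
K(-414, -516) - 46368 = (1 - 1/17*(-414)) - 46368 = (1 + 414/17) - 46368 = 431/17 - 46368 = -787825/17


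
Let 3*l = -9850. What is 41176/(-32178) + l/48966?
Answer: -530468779/393906987 ≈ -1.3467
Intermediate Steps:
l = -9850/3 (l = (⅓)*(-9850) = -9850/3 ≈ -3283.3)
41176/(-32178) + l/48966 = 41176/(-32178) - 9850/3/48966 = 41176*(-1/32178) - 9850/3*1/48966 = -20588/16089 - 4925/73449 = -530468779/393906987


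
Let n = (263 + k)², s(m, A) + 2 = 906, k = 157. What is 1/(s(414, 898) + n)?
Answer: 1/177304 ≈ 5.6400e-6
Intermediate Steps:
s(m, A) = 904 (s(m, A) = -2 + 906 = 904)
n = 176400 (n = (263 + 157)² = 420² = 176400)
1/(s(414, 898) + n) = 1/(904 + 176400) = 1/177304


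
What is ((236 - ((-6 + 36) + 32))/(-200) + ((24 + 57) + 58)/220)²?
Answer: 17161/302500 ≈ 0.056731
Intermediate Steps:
((236 - ((-6 + 36) + 32))/(-200) + ((24 + 57) + 58)/220)² = ((236 - (30 + 32))*(-1/200) + (81 + 58)*(1/220))² = ((236 - 1*62)*(-1/200) + 139*(1/220))² = ((236 - 62)*(-1/200) + 139/220)² = (174*(-1/200) + 139/220)² = (-87/100 + 139/220)² = (-131/550)² = 17161/302500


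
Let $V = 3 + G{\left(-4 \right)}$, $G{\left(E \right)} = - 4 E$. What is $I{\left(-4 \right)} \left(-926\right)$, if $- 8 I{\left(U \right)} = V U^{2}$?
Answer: $35188$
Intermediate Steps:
$V = 19$ ($V = 3 - -16 = 3 + 16 = 19$)
$I{\left(U \right)} = - \frac{19 U^{2}}{8}$
$I{\left(-4 \right)} \left(-926\right) = - \frac{19 \left(-4\right)^{2}}{8} \left(-926\right) = \left(- \frac{19}{8}\right) 16 \left(-926\right) = \left(-38\right) \left(-926\right) = 35188$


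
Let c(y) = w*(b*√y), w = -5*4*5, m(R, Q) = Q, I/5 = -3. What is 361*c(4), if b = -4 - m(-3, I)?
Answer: -794200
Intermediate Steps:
I = -15 (I = 5*(-3) = -15)
b = 11 (b = -4 - 1*(-15) = -4 + 15 = 11)
w = -100 (w = -20*5 = -1*100 = -100)
c(y) = -1100*√y
361*c(4) = 361*(-1100*√4) = 361*(-1100*2) = 361*(-2200) = -794200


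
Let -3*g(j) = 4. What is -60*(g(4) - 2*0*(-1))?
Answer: 80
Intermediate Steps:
g(j) = -4/3 (g(j) = -⅓*4 = -4/3)
-60*(g(4) - 2*0*(-1)) = -60*(-4/3 - 2*0*(-1)) = -60*(-4/3 + 0*(-1)) = -60*(-4/3 + 0) = -60*(-4/3) = 80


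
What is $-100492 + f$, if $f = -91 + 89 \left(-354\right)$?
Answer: $-132089$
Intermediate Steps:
$f = -31597$ ($f = -91 - 31506 = -31597$)
$-100492 + f = -100492 - 31597 = -132089$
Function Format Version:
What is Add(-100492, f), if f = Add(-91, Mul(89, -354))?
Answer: -132089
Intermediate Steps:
f = -31597 (f = Add(-91, -31506) = -31597)
Add(-100492, f) = Add(-100492, -31597) = -132089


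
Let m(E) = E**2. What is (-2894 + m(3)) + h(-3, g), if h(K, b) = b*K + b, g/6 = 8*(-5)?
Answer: -2405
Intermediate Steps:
g = -240 (g = 6*(8*(-5)) = 6*(-40) = -240)
h(K, b) = b + K*b (h(K, b) = K*b + b = b + K*b)
(-2894 + m(3)) + h(-3, g) = (-2894 + 3**2) - 240*(1 - 3) = (-2894 + 9) - 240*(-2) = -2885 + 480 = -2405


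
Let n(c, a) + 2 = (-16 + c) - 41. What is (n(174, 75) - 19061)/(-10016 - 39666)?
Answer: 9473/24841 ≈ 0.38135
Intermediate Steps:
n(c, a) = -59 + c (n(c, a) = -2 + ((-16 + c) - 41) = -2 + (-57 + c) = -59 + c)
(n(174, 75) - 19061)/(-10016 - 39666) = ((-59 + 174) - 19061)/(-10016 - 39666) = (115 - 19061)/(-49682) = -18946*(-1/49682) = 9473/24841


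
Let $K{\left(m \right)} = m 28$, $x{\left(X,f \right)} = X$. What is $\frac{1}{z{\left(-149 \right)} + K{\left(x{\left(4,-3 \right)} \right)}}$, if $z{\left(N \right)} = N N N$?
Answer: $- \frac{1}{3307837} \approx -3.0231 \cdot 10^{-7}$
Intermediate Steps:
$K{\left(m \right)} = 28 m$
$z{\left(N \right)} = N^{3}$ ($z{\left(N \right)} = N^{2} N = N^{3}$)
$\frac{1}{z{\left(-149 \right)} + K{\left(x{\left(4,-3 \right)} \right)}} = \frac{1}{\left(-149\right)^{3} + 28 \cdot 4} = \frac{1}{-3307949 + 112} = \frac{1}{-3307837} = - \frac{1}{3307837}$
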